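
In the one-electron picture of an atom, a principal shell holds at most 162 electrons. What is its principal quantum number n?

2n² = 162 ⇒ n² = 81 ⇒ n = 9.

n = 9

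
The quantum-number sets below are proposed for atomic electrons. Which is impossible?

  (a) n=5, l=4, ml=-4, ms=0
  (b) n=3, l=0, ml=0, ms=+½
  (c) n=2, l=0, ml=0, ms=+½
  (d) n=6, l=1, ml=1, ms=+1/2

(a)

(a) has ms = 0, but an electron's spin must be ±1/2.
The remaining sets (b), (c), (d) satisfy all four rules.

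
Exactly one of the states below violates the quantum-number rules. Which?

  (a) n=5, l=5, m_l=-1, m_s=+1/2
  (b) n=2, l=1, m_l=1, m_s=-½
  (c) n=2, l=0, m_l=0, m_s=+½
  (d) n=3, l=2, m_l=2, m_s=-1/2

(a) has l = 5 ≥ n = 5, violating 0 ≤ l ≤ n−1.
The remaining sets (b), (c), (d) satisfy all four rules.

(a)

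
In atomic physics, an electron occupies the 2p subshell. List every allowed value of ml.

-1, 0, 1

The 2p subshell has l = 1, and ml takes every integer from −l to +l. With l = 1 that gives the 3 values -1, 0, 1.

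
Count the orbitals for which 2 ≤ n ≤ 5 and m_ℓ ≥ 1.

Go shell by shell, enumerating (ℓ, m_ℓ) with m_ℓ ≥ 1:
n=2 → 1; n=3 → 3; n=4 → 6; n=5 → 10.
Total orbitals: 1 + 3 + 6 + 10 = 20.

20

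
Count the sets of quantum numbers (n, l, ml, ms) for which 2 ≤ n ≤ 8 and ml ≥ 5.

Per-shell orbital counts meeting the constraint:
n=6 → 1; n=7 → 3; n=8 → 6.
Orbitals: 1 + 3 + 6 = 10. Including both spin states (ms = ±1/2) gives 2 × 10 = 20 states.

20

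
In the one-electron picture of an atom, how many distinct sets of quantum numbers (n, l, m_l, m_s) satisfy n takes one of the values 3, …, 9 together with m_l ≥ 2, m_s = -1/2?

84

Treat each shell separately and count matching orbitals:
n=3 → 1; n=4 → 3; n=5 → 6; n=6 → 10; n=7 → 15; n=8 → 21; n=9 → 28.
Orbitals: 1 + 3 + 6 + 10 + 15 + 21 + 28 = 84. With m_s fixed to -1/2 there is one state per orbital, so 84 states.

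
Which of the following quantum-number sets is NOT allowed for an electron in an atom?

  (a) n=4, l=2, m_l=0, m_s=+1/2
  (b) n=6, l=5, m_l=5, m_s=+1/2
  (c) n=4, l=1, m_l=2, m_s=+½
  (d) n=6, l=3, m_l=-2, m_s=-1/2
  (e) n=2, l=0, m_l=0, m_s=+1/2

(c) has |m_l| = 2 > l = 1, violating −l ≤ m_l ≤ l.
The remaining sets (a), (b), (d), (e) satisfy all four rules.

(c)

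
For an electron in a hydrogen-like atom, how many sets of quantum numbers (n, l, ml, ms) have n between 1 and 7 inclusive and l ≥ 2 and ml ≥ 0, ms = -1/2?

65

Go shell by shell, enumerating (l, ml) with l ≥ 2 and ml ≥ 0:
n=3 → 3; n=4 → 7; n=5 → 12; n=6 → 18; n=7 → 25.
Orbitals: 3 + 7 + 12 + 18 + 25 = 65. With ms fixed to -1/2 there is one state per orbital, so 65 states.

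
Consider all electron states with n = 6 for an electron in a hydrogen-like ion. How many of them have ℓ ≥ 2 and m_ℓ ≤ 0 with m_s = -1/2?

18

For n = 6, ℓ ranges over 0 … 5.
The (ℓ, m_ℓ) pairs meeting ℓ ≥ 2 and m_ℓ ≤ 0 give: ℓ=2 → 3; ℓ=3 → 4; ℓ=4 → 5; ℓ=5 → 6.
Orbitals: 3 + 4 + 5 + 6 = 18. With m_s fixed to a single value there is one state per orbital, giving 18 states.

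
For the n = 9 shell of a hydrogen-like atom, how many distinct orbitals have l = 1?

3

The n = 9 shell has l = 0 through 8; check each.
The (l, m_l) pairs meeting l = 1 give: l=1 → 3.
Total orbitals: 3.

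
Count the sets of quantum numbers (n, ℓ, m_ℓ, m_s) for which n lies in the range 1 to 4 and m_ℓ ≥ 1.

For each n in the range, tally the orbitals obeying m_ℓ ≥ 1:
n=2 → 1; n=3 → 3; n=4 → 6.
Orbitals: 1 + 3 + 6 = 10. Including both spin states (m_s = ±1/2) gives 2 × 10 = 20 states.

20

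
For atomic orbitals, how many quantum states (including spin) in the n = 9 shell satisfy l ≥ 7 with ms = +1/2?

32

With n = 9 the allowed l are 0, 1, …, 8.
The (l, ml) pairs meeting l ≥ 7 give: l=7 → 15; l=8 → 17.
Orbitals: 15 + 17 = 32. With ms fixed to a single value there is one state per orbital, giving 32 states.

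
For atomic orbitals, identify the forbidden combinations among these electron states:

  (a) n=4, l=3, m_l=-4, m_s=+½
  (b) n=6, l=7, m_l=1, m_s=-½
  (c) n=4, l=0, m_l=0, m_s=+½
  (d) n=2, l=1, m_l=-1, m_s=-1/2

(a) has |m_l| = 4 > l = 3, violating −l ≤ m_l ≤ l.
(b) has l = 7 ≥ n = 6, violating 0 ≤ l ≤ n−1.
The remaining sets (c), (d) satisfy all four rules.

(a) and (b)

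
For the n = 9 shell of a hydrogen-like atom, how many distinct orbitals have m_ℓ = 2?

7

The (ℓ, m_ℓ) pairs meeting m_ℓ = 2 give: ℓ=2 → 1; ℓ=3 → 1; ℓ=4 → 1; ℓ=5 → 1; ℓ=6 → 1; ℓ=7 → 1; ℓ=8 → 1.
Total orbitals: 1 + 1 + 1 + 1 + 1 + 1 + 1 = 7.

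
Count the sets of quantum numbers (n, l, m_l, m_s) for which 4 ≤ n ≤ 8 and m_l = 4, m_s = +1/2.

Count contributing orbitals for each principal shell:
n=5 → 1; n=6 → 2; n=7 → 3; n=8 → 4.
Orbitals: 1 + 2 + 3 + 4 = 10. With m_s fixed to +1/2 there is one state per orbital, so 10 states.

10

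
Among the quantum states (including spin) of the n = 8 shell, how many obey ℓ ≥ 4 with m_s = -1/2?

Contributions: ℓ=4 → 9; ℓ=5 → 11; ℓ=6 → 13; ℓ=7 → 15.
Orbitals: 9 + 11 + 13 + 15 = 48. With m_s fixed to a single value there is one state per orbital, giving 48 states.

48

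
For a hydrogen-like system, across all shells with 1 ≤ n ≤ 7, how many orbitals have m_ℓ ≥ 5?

For each n in the range, tally the orbitals obeying m_ℓ ≥ 5:
n=6 → 1; n=7 → 3.
Total orbitals: 1 + 3 = 4.

4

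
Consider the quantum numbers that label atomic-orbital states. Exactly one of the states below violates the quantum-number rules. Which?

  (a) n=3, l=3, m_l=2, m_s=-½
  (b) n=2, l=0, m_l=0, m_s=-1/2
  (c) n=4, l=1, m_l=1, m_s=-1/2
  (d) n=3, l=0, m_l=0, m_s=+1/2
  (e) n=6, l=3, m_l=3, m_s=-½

(a)

(a) has l = 3 ≥ n = 3, violating 0 ≤ l ≤ n−1.
The remaining sets (b), (c), (d), (e) satisfy all four rules.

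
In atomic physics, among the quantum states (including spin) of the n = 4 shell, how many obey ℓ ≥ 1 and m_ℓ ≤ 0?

Per ℓ-value: ℓ=1 → 2; ℓ=2 → 3; ℓ=3 → 4.
Orbitals: 2 + 3 + 4 = 9. Each orbital carries two spin states, so 9 × 2 = 18 states.

18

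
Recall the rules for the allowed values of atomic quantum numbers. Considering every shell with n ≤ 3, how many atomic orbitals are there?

14

Total orbitals = 1² + 2² + 3² = 14.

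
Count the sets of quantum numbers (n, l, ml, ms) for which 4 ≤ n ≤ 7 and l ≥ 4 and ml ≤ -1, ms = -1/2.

Per-shell orbital counts meeting the constraint:
n=5 → 4; n=6 → 9; n=7 → 15.
Orbitals: 4 + 9 + 15 = 28. With ms fixed to -1/2 there is one state per orbital, so 28 states.

28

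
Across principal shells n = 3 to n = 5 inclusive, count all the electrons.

100

Shell n has n² orbitals: 3²=9 + 4²=16 + 5²=25 = 50 orbitals.
Two spin states per orbital: 2 × 50 = 100 electrons.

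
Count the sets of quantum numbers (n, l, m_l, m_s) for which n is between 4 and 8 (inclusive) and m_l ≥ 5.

20

Go shell by shell, enumerating (l, m_l) with m_l ≥ 5:
n=6 → 1; n=7 → 3; n=8 → 6.
Orbitals: 1 + 3 + 6 = 10. Including both spin states (m_s = ±1/2) gives 2 × 10 = 20 states.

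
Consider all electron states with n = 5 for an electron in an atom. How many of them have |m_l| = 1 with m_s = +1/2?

8

For n = 5, l ranges over 0 … 4.
Contributions: l=1 → 2; l=2 → 2; l=3 → 2; l=4 → 2.
Orbitals: 2 + 2 + 2 + 2 = 8. With m_s fixed to a single value there is one state per orbital, giving 8 states.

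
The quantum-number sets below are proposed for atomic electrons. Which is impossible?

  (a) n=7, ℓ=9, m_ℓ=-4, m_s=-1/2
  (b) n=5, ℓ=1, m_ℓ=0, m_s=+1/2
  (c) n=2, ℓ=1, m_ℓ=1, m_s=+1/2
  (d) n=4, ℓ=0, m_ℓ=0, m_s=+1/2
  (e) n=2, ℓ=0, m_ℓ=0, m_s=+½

(a)

(a) has ℓ = 9 ≥ n = 7, violating 0 ≤ ℓ ≤ n−1.
The remaining sets (b), (c), (d), (e) satisfy all four rules.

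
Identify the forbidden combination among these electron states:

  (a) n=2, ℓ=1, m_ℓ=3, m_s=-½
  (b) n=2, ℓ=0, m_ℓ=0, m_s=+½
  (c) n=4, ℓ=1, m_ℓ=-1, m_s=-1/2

(a)

(a) has |m_ℓ| = 3 > ℓ = 1, violating −ℓ ≤ m_ℓ ≤ ℓ.
The remaining sets (b), (c) satisfy all four rules.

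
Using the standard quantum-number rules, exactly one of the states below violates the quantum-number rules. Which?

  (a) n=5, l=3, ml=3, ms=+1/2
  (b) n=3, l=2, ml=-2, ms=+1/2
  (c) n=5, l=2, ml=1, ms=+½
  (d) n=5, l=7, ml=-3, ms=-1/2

(d)

(d) has l = 7 ≥ n = 5, violating 0 ≤ l ≤ n−1.
The remaining sets (a), (b), (c) satisfy all four rules.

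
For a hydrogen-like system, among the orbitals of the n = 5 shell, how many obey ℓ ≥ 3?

16

Go through ℓ = 0, …, 4 (the values permitted for n = 5).
Orbitals with ℓ ≥ 3, by ℓ: ℓ=3 → 7; ℓ=4 → 9.
Total orbitals: 7 + 9 = 16.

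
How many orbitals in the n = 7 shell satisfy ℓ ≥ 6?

Go through ℓ = 0, …, 6 (the values permitted for n = 7).
Orbitals with ℓ ≥ 6, by ℓ: ℓ=6 → 13.
Total orbitals: 13.

13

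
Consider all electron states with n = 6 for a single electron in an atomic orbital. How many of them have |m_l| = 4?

Go through l = 0, …, 5 (the values permitted for n = 6).
Per l-value: l=4 → 2; l=5 → 2.
Orbitals: 2 + 2 = 4. Each orbital carries two spin states, so 4 × 2 = 8 states.

8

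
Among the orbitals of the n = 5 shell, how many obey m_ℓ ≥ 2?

The (ℓ, m_ℓ) pairs meeting m_ℓ ≥ 2 give: ℓ=2 → 1; ℓ=3 → 2; ℓ=4 → 3.
Total orbitals: 1 + 2 + 3 = 6.

6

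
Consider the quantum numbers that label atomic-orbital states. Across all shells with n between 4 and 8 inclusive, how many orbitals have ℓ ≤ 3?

Treat each shell separately and count matching orbitals:
n=4 → 16; n=5 → 16; n=6 → 16; n=7 → 16; n=8 → 16.
Total orbitals: 16 + 16 + 16 + 16 + 16 = 80.

80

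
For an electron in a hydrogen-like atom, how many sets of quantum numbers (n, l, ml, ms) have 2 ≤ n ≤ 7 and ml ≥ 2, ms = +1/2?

35

Work shell by shell — for each n, count the (l, ml) pairs that satisfy ml ≥ 2:
n=3 → 1; n=4 → 3; n=5 → 6; n=6 → 10; n=7 → 15.
Orbitals: 1 + 3 + 6 + 10 + 15 = 35. With ms fixed to +1/2 there is one state per orbital, so 35 states.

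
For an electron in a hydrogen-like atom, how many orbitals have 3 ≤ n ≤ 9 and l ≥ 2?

Per-shell orbital counts meeting the constraint:
n=3 → 5; n=4 → 12; n=5 → 21; n=6 → 32; n=7 → 45; n=8 → 60; n=9 → 77.
Total orbitals: 5 + 12 + 21 + 32 + 45 + 60 + 77 = 252.

252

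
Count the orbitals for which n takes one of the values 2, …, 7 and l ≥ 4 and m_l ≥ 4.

Treat each shell separately and count matching orbitals:
n=5 → 1; n=6 → 3; n=7 → 6.
Total orbitals: 1 + 3 + 6 = 10.

10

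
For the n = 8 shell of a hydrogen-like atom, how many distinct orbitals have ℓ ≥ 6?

28

The n = 8 shell has ℓ = 0 through 7; check each.
Per ℓ-value: ℓ=6 → 13; ℓ=7 → 15.
Total orbitals: 13 + 15 = 28.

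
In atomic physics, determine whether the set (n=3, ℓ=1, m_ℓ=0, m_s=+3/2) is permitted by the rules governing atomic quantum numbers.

The spin quantum number for an electron can only be m_s = +1/2 or −1/2; m_s = +3/2 is not one of those.

Invalid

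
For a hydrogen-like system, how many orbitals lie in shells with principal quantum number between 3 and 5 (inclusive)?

50

Shell n has n² orbitals: 3²=9 + 4²=16 + 5²=25 = 50 orbitals.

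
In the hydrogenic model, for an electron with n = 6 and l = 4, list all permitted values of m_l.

-4, -3, -2, -1, 0, 1, 2, 3, 4

m_l takes every integer from −l to +l. With l = 4 that gives the 9 values -4, -3, -2, -1, 0, 1, 2, 3, 4.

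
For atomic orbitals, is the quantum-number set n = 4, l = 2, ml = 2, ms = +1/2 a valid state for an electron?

n = 4 is a positive integer. l = 2 satisfies 0 ≤ l ≤ n−1 = 3. ml = 2 lies in the range −l … +l (here −2 … 2). ms = +1/2 is one of ±1/2.
All four constraints are satisfied.

Yes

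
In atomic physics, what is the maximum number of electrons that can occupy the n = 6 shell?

A shell holds 2n² electrons: 2 × 6² = 2 × 36 = 72.

72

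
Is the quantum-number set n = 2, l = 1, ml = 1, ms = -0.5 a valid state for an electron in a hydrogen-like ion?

n = 2 is a positive integer. l = 1 satisfies 0 ≤ l ≤ n−1 = 1. ml = 1 lies in the range −l … +l (here −1 … 1). ms = -1/2 is one of ±1/2.
All four constraints are satisfied.

Valid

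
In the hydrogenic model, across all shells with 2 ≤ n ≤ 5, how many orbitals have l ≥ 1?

Work shell by shell — for each n, count the (l, ml) pairs that satisfy l ≥ 1:
n=2 → 3; n=3 → 8; n=4 → 15; n=5 → 24.
Total orbitals: 3 + 8 + 15 + 24 = 50.

50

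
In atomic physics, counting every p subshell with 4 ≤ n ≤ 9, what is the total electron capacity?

36

A p subshell (l = 1) exists for every n ≥ 2, so shells n = 4, 5, 6, 7, 8, 9 each contribute one — 6 subshells.
Since each p subshell holds 2(2·1+1) = 6 electrons, the total is 6 × 6 = 36.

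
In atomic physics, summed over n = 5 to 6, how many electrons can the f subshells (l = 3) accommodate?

28

An f subshell (l = 3) exists for every n ≥ 4, so shells n = 5, 6 each contribute one — 2 subshells.
Since each f subshell holds 2(2·3+1) = 14 electrons, the total is 2 × 14 = 28.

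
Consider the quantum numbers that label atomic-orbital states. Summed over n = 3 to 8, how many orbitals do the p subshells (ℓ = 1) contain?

A p subshell (ℓ = 1) exists for every n ≥ 2, so shells n = 3, 4, 5, 6, 7, 8 each contribute one — 6 subshells.
Since each p subshell has 2·1+1 = 3 orbitals, the total is 6 × 3 = 18.

18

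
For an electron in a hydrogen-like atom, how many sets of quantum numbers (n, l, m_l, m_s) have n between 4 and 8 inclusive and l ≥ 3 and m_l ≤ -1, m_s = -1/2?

65

Per-shell orbital counts meeting the constraint:
n=4 → 3; n=5 → 7; n=6 → 12; n=7 → 18; n=8 → 25.
Orbitals: 3 + 7 + 12 + 18 + 25 = 65. With m_s fixed to -1/2 there is one state per orbital, so 65 states.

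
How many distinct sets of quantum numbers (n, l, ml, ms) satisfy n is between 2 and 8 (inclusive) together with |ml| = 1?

For each n in the range, tally the orbitals obeying |ml| = 1:
n=2 → 2; n=3 → 4; n=4 → 6; n=5 → 8; n=6 → 10; n=7 → 12; n=8 → 14.
Orbitals: 2 + 4 + 6 + 8 + 10 + 12 + 14 = 56. Including both spin states (ms = ±1/2) gives 2 × 56 = 112 states.

112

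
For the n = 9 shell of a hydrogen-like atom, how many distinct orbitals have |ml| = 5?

8

Go through l = 0, …, 8 (the values permitted for n = 9).
Contributions: l=5 → 2; l=6 → 2; l=7 → 2; l=8 → 2.
Total orbitals: 2 + 2 + 2 + 2 = 8.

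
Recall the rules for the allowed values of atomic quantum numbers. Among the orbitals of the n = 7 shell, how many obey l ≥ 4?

The n = 7 shell has l = 0 through 6; check each.
Orbitals with l ≥ 4, by l: l=4 → 9; l=5 → 11; l=6 → 13.
Total orbitals: 9 + 11 + 13 = 33.

33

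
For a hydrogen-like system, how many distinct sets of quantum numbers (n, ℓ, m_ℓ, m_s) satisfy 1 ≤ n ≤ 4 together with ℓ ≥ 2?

34

Treat each shell separately and count matching orbitals:
n=3 → 5; n=4 → 12.
Orbitals: 5 + 12 = 17. Including both spin states (m_s = ±1/2) gives 2 × 17 = 34 states.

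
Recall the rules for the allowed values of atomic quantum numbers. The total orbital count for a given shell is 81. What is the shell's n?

n² = 81 ⇒ n = 9.

n = 9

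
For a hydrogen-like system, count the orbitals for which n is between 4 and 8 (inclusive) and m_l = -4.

Treat each shell separately and count matching orbitals:
n=5 → 1; n=6 → 2; n=7 → 3; n=8 → 4.
Total orbitals: 1 + 2 + 3 + 4 = 10.

10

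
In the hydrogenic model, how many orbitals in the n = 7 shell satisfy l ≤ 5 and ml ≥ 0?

21

Per l-value: l=0 → 1; l=1 → 2; l=2 → 3; l=3 → 4; l=4 → 5; l=5 → 6.
Total orbitals: 1 + 2 + 3 + 4 + 5 + 6 = 21.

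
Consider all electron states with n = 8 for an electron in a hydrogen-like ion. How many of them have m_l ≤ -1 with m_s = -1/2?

Contributions: l=1 → 1; l=2 → 2; l=3 → 3; l=4 → 4; l=5 → 5; l=6 → 6; l=7 → 7.
Orbitals: 1 + 2 + 3 + 4 + 5 + 6 + 7 = 28. With m_s fixed to a single value there is one state per orbital, giving 28 states.

28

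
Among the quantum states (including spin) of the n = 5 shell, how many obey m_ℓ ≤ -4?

For n = 5, ℓ ranges over 0 … 4.
The (ℓ, m_ℓ) pairs meeting m_ℓ ≤ -4 give: ℓ=4 → 1.
Orbitals: 1. Each orbital carries two spin states, so 1 × 2 = 2 states.

2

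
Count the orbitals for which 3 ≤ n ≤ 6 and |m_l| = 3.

Go shell by shell, enumerating (l, m_l) with |m_l| = 3:
n=4 → 2; n=5 → 4; n=6 → 6.
Total orbitals: 2 + 4 + 6 = 12.

12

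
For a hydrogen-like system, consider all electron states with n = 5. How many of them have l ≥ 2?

42

With n = 5 the allowed l are 0, 1, …, 4.
Orbitals with l ≥ 2, by l: l=2 → 5; l=3 → 7; l=4 → 9.
Orbitals: 5 + 7 + 9 = 21. Each orbital carries two spin states, so 21 × 2 = 42 states.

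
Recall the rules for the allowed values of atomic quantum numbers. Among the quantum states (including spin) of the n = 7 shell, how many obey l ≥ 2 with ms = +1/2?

45

Per l-value: l=2 → 5; l=3 → 7; l=4 → 9; l=5 → 11; l=6 → 13.
Orbitals: 5 + 7 + 9 + 11 + 13 = 45. With ms fixed to a single value there is one state per orbital, giving 45 states.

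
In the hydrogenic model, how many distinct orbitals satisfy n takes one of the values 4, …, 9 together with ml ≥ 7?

4

Count contributing orbitals for each principal shell:
n=8 → 1; n=9 → 3.
Total orbitals: 1 + 3 = 4.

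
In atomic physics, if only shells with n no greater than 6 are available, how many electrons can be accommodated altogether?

182

Total orbitals = 1² + 2² + 3² + 4² + 5² + 6² = 91. Doubling for spin gives 182 electrons.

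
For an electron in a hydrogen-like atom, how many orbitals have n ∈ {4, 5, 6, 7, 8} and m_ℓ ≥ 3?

35

Per-shell orbital counts meeting the constraint:
n=4 → 1; n=5 → 3; n=6 → 6; n=7 → 10; n=8 → 15.
Total orbitals: 1 + 3 + 6 + 10 + 15 = 35.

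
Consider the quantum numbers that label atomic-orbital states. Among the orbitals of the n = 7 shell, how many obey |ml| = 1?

For n = 7, l ranges over 0 … 6.
Orbitals with |ml| = 1, by l: l=1 → 2; l=2 → 2; l=3 → 2; l=4 → 2; l=5 → 2; l=6 → 2.
Total orbitals: 2 + 2 + 2 + 2 + 2 + 2 = 12.

12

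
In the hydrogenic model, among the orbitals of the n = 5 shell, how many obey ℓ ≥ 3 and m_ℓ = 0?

2

The n = 5 shell has ℓ = 0 through 4; check each.
Contributions: ℓ=3 → 1; ℓ=4 → 1.
Total orbitals: 1 + 1 = 2.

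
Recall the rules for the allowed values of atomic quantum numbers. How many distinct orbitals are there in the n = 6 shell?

The n = 6 shell contains n² = 6² = 36 orbitals.

36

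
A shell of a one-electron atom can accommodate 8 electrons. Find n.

n = 2

2n² = 8 ⇒ n² = 4 ⇒ n = 2.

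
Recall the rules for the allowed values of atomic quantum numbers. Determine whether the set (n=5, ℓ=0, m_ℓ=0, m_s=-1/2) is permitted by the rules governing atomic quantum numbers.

n = 5 is a positive integer. ℓ = 0 satisfies 0 ≤ ℓ ≤ n−1 = 4. m_ℓ = 0 lies in the range −ℓ … +ℓ (here 0). m_s = -1/2 is one of ±1/2.
All four constraints are satisfied.

Yes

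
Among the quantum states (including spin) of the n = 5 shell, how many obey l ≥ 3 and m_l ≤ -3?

6

Per l-value: l=3 → 1; l=4 → 2.
Orbitals: 1 + 2 = 3. Each orbital carries two spin states, so 3 × 2 = 6 states.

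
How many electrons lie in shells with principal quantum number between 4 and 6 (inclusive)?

Shell n has n² orbitals: 4²=16 + 5²=25 + 6²=36 = 77 orbitals.
Two spin states per orbital: 2 × 77 = 154 electrons.

154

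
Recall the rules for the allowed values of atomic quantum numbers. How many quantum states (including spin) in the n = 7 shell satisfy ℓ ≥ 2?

For n = 7, ℓ ranges over 0 … 6.
The (ℓ, m_ℓ) pairs meeting ℓ ≥ 2 give: ℓ=2 → 5; ℓ=3 → 7; ℓ=4 → 9; ℓ=5 → 11; ℓ=6 → 13.
Orbitals: 5 + 7 + 9 + 11 + 13 = 45. Each orbital carries two spin states, so 45 × 2 = 90 states.

90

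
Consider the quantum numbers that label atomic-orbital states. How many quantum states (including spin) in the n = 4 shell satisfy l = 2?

With n = 4 the allowed l are 0, 1, …, 3.
Orbitals with l = 2, by l: l=2 → 5.
Orbitals: 5. Each orbital carries two spin states, so 5 × 2 = 10 states.

10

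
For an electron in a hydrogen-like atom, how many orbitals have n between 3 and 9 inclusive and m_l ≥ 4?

Per-shell orbital counts meeting the constraint:
n=5 → 1; n=6 → 3; n=7 → 6; n=8 → 10; n=9 → 15.
Total orbitals: 1 + 3 + 6 + 10 + 15 = 35.

35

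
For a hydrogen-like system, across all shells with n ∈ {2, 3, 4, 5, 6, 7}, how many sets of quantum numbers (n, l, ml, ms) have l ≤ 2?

Treat each shell separately and count matching orbitals:
n=2 → 4; n=3 → 9; n=4 → 9; n=5 → 9; n=6 → 9; n=7 → 9.
Orbitals: 4 + 9 + 9 + 9 + 9 + 9 = 49. Including both spin states (ms = ±1/2) gives 2 × 49 = 98 states.

98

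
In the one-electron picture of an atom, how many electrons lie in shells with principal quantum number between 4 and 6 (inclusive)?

Shell n has n² orbitals: 4²=16 + 5²=25 + 6²=36 = 77 orbitals.
Two spin states per orbital: 2 × 77 = 154 electrons.

154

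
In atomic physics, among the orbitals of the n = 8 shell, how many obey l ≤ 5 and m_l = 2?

The n = 8 shell has l = 0 through 7; check each.
Contributions: l=2 → 1; l=3 → 1; l=4 → 1; l=5 → 1.
Total orbitals: 1 + 1 + 1 + 1 = 4.

4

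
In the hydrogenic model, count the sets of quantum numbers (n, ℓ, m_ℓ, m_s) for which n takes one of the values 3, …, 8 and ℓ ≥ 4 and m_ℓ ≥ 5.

For each n in the range, tally the orbitals obeying ℓ ≥ 4 and m_ℓ ≥ 5:
n=6 → 1; n=7 → 3; n=8 → 6.
Orbitals: 1 + 3 + 6 = 10. Including both spin states (m_s = ±1/2) gives 2 × 10 = 20 states.

20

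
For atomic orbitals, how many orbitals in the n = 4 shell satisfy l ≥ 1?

15

For n = 4, l ranges over 0 … 3.
The (l, m_l) pairs meeting l ≥ 1 give: l=1 → 3; l=2 → 5; l=3 → 7.
Total orbitals: 3 + 5 + 7 = 15.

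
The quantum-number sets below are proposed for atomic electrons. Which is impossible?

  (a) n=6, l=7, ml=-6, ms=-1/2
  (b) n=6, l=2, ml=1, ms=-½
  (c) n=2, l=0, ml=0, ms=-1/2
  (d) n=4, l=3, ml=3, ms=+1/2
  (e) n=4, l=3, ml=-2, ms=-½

(a)

(a) has l = 7 ≥ n = 6, violating 0 ≤ l ≤ n−1.
The remaining sets (b), (c), (d), (e) satisfy all four rules.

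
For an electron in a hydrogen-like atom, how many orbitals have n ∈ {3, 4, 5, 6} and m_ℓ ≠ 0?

Count contributing orbitals for each principal shell:
n=3 → 6; n=4 → 12; n=5 → 20; n=6 → 30.
Total orbitals: 6 + 12 + 20 + 30 = 68.

68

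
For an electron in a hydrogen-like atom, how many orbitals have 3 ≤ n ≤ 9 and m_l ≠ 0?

238

Treat each shell separately and count matching orbitals:
n=3 → 6; n=4 → 12; n=5 → 20; n=6 → 30; n=7 → 42; n=8 → 56; n=9 → 72.
Total orbitals: 6 + 12 + 20 + 30 + 42 + 56 + 72 = 238.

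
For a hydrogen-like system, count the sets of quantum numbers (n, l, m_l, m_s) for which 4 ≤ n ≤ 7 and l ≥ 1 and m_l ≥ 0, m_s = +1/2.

For each n in the range, tally the orbitals obeying l ≥ 1 and m_l ≥ 0:
n=4 → 9; n=5 → 14; n=6 → 20; n=7 → 27.
Orbitals: 9 + 14 + 20 + 27 = 70. With m_s fixed to +1/2 there is one state per orbital, so 70 states.

70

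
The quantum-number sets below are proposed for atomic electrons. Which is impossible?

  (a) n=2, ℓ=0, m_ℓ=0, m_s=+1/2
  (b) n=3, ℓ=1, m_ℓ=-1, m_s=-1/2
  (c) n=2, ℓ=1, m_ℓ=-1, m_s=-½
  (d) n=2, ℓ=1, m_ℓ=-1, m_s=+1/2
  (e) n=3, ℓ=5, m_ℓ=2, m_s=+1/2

(e) has ℓ = 5 ≥ n = 3, violating 0 ≤ ℓ ≤ n−1.
The remaining sets (a), (b), (c), (d) satisfy all four rules.

(e)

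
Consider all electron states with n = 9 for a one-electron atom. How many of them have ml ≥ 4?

The n = 9 shell has l = 0 through 8; check each.
Per l-value: l=4 → 1; l=5 → 2; l=6 → 3; l=7 → 4; l=8 → 5.
Orbitals: 1 + 2 + 3 + 4 + 5 = 15. Each orbital carries two spin states, so 15 × 2 = 30 states.

30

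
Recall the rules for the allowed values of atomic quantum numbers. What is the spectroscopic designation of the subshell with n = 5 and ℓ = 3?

5f

ℓ = 3 corresponds to the letter 'f', so the subshell is 5f.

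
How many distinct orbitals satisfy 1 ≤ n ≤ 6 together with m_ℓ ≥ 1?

For each n in the range, tally the orbitals obeying m_ℓ ≥ 1:
n=2 → 1; n=3 → 3; n=4 → 6; n=5 → 10; n=6 → 15.
Total orbitals: 1 + 3 + 6 + 10 + 15 = 35.

35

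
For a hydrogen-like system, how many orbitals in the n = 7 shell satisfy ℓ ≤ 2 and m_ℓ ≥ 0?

Per ℓ-value: ℓ=0 → 1; ℓ=1 → 2; ℓ=2 → 3.
Total orbitals: 1 + 2 + 3 = 6.

6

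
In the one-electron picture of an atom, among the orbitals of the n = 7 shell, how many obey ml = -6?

1

Go through l = 0, …, 6 (the values permitted for n = 7).
Contributions: l=6 → 1.
Total orbitals: 1.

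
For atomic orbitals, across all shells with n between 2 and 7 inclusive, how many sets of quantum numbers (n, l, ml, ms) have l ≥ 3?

180

Treat each shell separately and count matching orbitals:
n=4 → 7; n=5 → 16; n=6 → 27; n=7 → 40.
Orbitals: 7 + 16 + 27 + 40 = 90. Including both spin states (ms = ±1/2) gives 2 × 90 = 180 states.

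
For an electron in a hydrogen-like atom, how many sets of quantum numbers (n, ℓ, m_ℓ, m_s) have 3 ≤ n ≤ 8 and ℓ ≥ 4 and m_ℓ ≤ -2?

80

Treat each shell separately and count matching orbitals:
n=5 → 3; n=6 → 7; n=7 → 12; n=8 → 18.
Orbitals: 3 + 7 + 12 + 18 = 40. Including both spin states (m_s = ±1/2) gives 2 × 40 = 80 states.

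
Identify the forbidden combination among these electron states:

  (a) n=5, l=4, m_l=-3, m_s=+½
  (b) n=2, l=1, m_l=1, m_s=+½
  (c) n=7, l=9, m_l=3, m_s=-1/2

(c) has l = 9 ≥ n = 7, violating 0 ≤ l ≤ n−1.
The remaining sets (a), (b) satisfy all four rules.

(c)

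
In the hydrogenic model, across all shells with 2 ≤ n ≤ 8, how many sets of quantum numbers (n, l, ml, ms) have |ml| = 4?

Treat each shell separately and count matching orbitals:
n=5 → 2; n=6 → 4; n=7 → 6; n=8 → 8.
Orbitals: 2 + 4 + 6 + 8 = 20. Including both spin states (ms = ±1/2) gives 2 × 20 = 40 states.

40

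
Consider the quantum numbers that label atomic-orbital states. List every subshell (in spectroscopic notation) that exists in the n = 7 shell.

For n = 7, l runs from 0 to 6. In spectroscopic notation l = 0,1,2,… ↔ s,p,d,f,g,h,i, so the subshells are 7s, 7p, 7d, 7f, 7g, 7h, 7i.

7s, 7p, 7d, 7f, 7g, 7h, 7i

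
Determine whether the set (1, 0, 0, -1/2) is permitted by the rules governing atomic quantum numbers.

Yes

n = 1 is a positive integer. l = 0 satisfies 0 ≤ l ≤ n−1 = 0. ml = 0 lies in the range −l … +l (here 0). ms = -1/2 is one of ±1/2.
All four constraints are satisfied.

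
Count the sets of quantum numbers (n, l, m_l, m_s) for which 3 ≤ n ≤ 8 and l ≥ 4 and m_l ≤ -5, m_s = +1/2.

10

Per-shell orbital counts meeting the constraint:
n=6 → 1; n=7 → 3; n=8 → 6.
Orbitals: 1 + 3 + 6 = 10. With m_s fixed to +1/2 there is one state per orbital, so 10 states.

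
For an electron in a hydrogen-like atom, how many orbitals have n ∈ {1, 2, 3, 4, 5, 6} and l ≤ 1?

21

Go shell by shell, enumerating (l, ml) with l ≤ 1:
n=1 → 1; n=2 → 4; n=3 → 4; n=4 → 4; n=5 → 4; n=6 → 4.
Total orbitals: 1 + 4 + 4 + 4 + 4 + 4 = 21.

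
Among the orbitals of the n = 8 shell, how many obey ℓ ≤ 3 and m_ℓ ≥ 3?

1

Contributions: ℓ=3 → 1.
Total orbitals: 1.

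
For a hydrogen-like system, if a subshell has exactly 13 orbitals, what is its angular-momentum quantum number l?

2l+1 = 13 gives l = 6.

l = 6 (i)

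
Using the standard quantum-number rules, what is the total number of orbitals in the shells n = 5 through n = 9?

Shell n has n² orbitals: 5²=25 + 6²=36 + 7²=49 + 8²=64 + 9²=81 = 255 orbitals.

255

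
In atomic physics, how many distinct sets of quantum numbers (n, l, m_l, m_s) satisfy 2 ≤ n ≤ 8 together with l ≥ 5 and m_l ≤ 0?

Work shell by shell — for each n, count the (l, m_l) pairs that satisfy l ≥ 5 and m_l ≤ 0:
n=6 → 6; n=7 → 13; n=8 → 21.
Orbitals: 6 + 13 + 21 = 40. Including both spin states (m_s = ±1/2) gives 2 × 40 = 80 states.

80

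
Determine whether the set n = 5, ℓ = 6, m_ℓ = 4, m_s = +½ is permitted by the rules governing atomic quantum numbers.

Invalid

The orbital quantum number must satisfy 0 ≤ ℓ ≤ n−1. With n = 5 the allowed ℓ values are 0, 1, 2, 3, 4, so ℓ = 6 is out of range.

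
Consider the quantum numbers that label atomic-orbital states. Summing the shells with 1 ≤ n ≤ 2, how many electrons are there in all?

Shell n has n² orbitals: 1²=1 + 2²=4 = 5 orbitals.
Two spin states per orbital: 2 × 5 = 10 electrons.

10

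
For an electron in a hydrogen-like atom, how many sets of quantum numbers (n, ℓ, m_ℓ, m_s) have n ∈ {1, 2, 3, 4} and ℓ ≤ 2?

46

Count contributing orbitals for each principal shell:
n=1 → 1; n=2 → 4; n=3 → 9; n=4 → 9.
Orbitals: 1 + 4 + 9 + 9 = 23. Including both spin states (m_s = ±1/2) gives 2 × 23 = 46 states.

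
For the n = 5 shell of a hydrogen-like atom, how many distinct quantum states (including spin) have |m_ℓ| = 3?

Contributions: ℓ=3 → 2; ℓ=4 → 2.
Orbitals: 2 + 2 = 4. Each orbital carries two spin states, so 4 × 2 = 8 states.

8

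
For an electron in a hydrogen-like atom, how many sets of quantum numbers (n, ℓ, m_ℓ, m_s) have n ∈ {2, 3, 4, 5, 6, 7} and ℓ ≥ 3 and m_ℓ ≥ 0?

Count contributing orbitals for each principal shell:
n=4 → 4; n=5 → 9; n=6 → 15; n=7 → 22.
Orbitals: 4 + 9 + 15 + 22 = 50. Including both spin states (m_s = ±1/2) gives 2 × 50 = 100 states.

100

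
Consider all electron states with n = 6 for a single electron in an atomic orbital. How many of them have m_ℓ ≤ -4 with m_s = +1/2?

3

Per ℓ-value: ℓ=4 → 1; ℓ=5 → 2.
Orbitals: 1 + 2 = 3. With m_s fixed to a single value there is one state per orbital, giving 3 states.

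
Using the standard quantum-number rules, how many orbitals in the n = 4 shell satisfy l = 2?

5

For n = 4, l ranges over 0 … 3.
Orbitals with l = 2, by l: l=2 → 5.
Total orbitals: 5.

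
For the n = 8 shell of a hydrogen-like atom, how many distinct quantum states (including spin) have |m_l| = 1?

28

For n = 8, l ranges over 0 … 7.
Contributions: l=1 → 2; l=2 → 2; l=3 → 2; l=4 → 2; l=5 → 2; l=6 → 2; l=7 → 2.
Orbitals: 2 + 2 + 2 + 2 + 2 + 2 + 2 = 14. Each orbital carries two spin states, so 14 × 2 = 28 states.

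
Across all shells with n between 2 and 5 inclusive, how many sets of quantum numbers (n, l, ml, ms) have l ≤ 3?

90

Go shell by shell, enumerating (l, ml) with l ≤ 3:
n=2 → 4; n=3 → 9; n=4 → 16; n=5 → 16.
Orbitals: 4 + 9 + 16 + 16 = 45. Including both spin states (ms = ±1/2) gives 2 × 45 = 90 states.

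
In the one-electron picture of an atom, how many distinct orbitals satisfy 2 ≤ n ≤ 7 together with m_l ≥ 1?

For each n in the range, tally the orbitals obeying m_l ≥ 1:
n=2 → 1; n=3 → 3; n=4 → 6; n=5 → 10; n=6 → 15; n=7 → 21.
Total orbitals: 1 + 3 + 6 + 10 + 15 + 21 = 56.

56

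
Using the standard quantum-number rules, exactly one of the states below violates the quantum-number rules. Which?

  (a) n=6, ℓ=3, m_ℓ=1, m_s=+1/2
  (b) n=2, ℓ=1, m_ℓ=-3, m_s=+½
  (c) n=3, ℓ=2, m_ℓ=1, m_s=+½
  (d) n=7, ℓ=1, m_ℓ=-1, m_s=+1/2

(b) has |m_ℓ| = 3 > ℓ = 1, violating −ℓ ≤ m_ℓ ≤ ℓ.
The remaining sets (a), (c), (d) satisfy all four rules.

(b)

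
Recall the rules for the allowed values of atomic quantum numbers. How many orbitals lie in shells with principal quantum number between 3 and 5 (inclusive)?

Shell n has n² orbitals: 3²=9 + 4²=16 + 5²=25 = 50 orbitals.

50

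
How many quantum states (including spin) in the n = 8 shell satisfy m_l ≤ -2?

42

Per l-value: l=2 → 1; l=3 → 2; l=4 → 3; l=5 → 4; l=6 → 5; l=7 → 6.
Orbitals: 1 + 2 + 3 + 4 + 5 + 6 = 21. Each orbital carries two spin states, so 21 × 2 = 42 states.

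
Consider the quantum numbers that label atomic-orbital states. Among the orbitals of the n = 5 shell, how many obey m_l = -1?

With n = 5 the allowed l are 0, 1, …, 4.
Contributions: l=1 → 1; l=2 → 1; l=3 → 1; l=4 → 1.
Total orbitals: 1 + 1 + 1 + 1 = 4.

4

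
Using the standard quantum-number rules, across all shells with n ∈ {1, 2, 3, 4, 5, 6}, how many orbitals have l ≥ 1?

Treat each shell separately and count matching orbitals:
n=2 → 3; n=3 → 8; n=4 → 15; n=5 → 24; n=6 → 35.
Total orbitals: 3 + 8 + 15 + 24 + 35 = 85.

85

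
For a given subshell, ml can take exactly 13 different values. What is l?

l = 6 (i)

ml ranges over 2l+1 integers, so 2l+1 = 13 ⇒ l = 6.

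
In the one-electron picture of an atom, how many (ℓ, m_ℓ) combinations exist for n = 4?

16

The n = 4 shell contains n² = 4² = 16 orbitals.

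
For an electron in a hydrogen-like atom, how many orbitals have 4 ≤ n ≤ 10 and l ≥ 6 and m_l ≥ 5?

30

Count contributing orbitals for each principal shell:
n=7 → 2; n=8 → 5; n=9 → 9; n=10 → 14.
Total orbitals: 2 + 5 + 9 + 14 = 30.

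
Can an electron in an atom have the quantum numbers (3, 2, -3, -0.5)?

Not allowed

The magnetic quantum number must satisfy −l ≤ m_l ≤ l. With l = 2, m_l can only be -2, -1, 0, 1, 2, so m_l = -3 is forbidden.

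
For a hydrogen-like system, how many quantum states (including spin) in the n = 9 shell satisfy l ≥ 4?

130

With n = 9 the allowed l are 0, 1, …, 8.
The (l, ml) pairs meeting l ≥ 4 give: l=4 → 9; l=5 → 11; l=6 → 13; l=7 → 15; l=8 → 17.
Orbitals: 9 + 11 + 13 + 15 + 17 = 65. Each orbital carries two spin states, so 65 × 2 = 130 states.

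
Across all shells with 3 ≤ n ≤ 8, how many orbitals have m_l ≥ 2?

Go shell by shell, enumerating (l, m_l) with m_l ≥ 2:
n=3 → 1; n=4 → 3; n=5 → 6; n=6 → 10; n=7 → 15; n=8 → 21.
Total orbitals: 1 + 3 + 6 + 10 + 15 + 21 = 56.

56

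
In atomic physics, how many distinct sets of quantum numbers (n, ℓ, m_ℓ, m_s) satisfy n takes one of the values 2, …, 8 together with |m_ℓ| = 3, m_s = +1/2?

Count contributing orbitals for each principal shell:
n=4 → 2; n=5 → 4; n=6 → 6; n=7 → 8; n=8 → 10.
Orbitals: 2 + 4 + 6 + 8 + 10 = 30. With m_s fixed to +1/2 there is one state per orbital, so 30 states.

30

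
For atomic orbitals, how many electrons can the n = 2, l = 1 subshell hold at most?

A subshell with l = 1 has 2l+1 = 3 orbitals, each holding 2 electrons (spin ±1/2), so 3 × 2 = 6.

6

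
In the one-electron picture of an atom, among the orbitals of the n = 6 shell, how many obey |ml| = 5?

2

The (l, ml) pairs meeting |ml| = 5 give: l=5 → 2.
Total orbitals: 2.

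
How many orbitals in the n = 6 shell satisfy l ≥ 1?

Go through l = 0, …, 5 (the values permitted for n = 6).
Per l-value: l=1 → 3; l=2 → 5; l=3 → 7; l=4 → 9; l=5 → 11.
Total orbitals: 3 + 5 + 7 + 9 + 11 = 35.

35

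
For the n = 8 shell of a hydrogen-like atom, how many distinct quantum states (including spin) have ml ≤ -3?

Contributions: l=3 → 1; l=4 → 2; l=5 → 3; l=6 → 4; l=7 → 5.
Orbitals: 1 + 2 + 3 + 4 + 5 = 15. Each orbital carries two spin states, so 15 × 2 = 30 states.

30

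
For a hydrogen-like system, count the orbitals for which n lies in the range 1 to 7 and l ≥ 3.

90

Per-shell orbital counts meeting the constraint:
n=4 → 7; n=5 → 16; n=6 → 27; n=7 → 40.
Total orbitals: 7 + 16 + 27 + 40 = 90.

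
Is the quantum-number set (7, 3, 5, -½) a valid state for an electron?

No

The magnetic quantum number must satisfy −ℓ ≤ m_ℓ ≤ ℓ. With ℓ = 3, m_ℓ can only be -3, -2, -1, 0, 1, 2, 3, so m_ℓ = 5 is forbidden.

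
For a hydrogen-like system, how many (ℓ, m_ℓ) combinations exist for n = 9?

81

The n = 9 shell contains n² = 9² = 81 orbitals.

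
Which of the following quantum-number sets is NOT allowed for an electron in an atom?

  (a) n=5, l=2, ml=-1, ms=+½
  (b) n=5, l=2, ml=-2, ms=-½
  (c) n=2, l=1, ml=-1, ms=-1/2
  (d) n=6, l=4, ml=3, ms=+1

(d) has ms = +1, but an electron's spin must be ±1/2.
The remaining sets (a), (b), (c) satisfy all four rules.

(d)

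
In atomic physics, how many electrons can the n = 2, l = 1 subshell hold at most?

6

A subshell with l = 1 has 2l+1 = 3 orbitals, each holding 2 electrons (spin ±1/2), so 3 × 2 = 6.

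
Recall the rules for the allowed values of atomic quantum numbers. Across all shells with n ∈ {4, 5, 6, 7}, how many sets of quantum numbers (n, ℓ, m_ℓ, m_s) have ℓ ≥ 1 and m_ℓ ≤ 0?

140

Work shell by shell — for each n, count the (ℓ, m_ℓ) pairs that satisfy ℓ ≥ 1 and m_ℓ ≤ 0:
n=4 → 9; n=5 → 14; n=6 → 20; n=7 → 27.
Orbitals: 9 + 14 + 20 + 27 = 70. Including both spin states (m_s = ±1/2) gives 2 × 70 = 140 states.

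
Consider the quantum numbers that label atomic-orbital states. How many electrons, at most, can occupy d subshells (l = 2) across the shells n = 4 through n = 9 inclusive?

A d subshell (l = 2) exists for every n ≥ 3, so shells n = 4, 5, 6, 7, 8, 9 each contribute one — 6 subshells.
Since each d subshell holds 2(2·2+1) = 10 electrons, the total is 6 × 10 = 60.

60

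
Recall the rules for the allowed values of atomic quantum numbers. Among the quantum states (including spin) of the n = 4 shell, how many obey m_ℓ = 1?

6

Orbitals with m_ℓ = 1, by ℓ: ℓ=1 → 1; ℓ=2 → 1; ℓ=3 → 1.
Orbitals: 1 + 1 + 1 = 3. Each orbital carries two spin states, so 3 × 2 = 6 states.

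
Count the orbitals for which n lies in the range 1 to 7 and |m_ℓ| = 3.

Go shell by shell, enumerating (ℓ, m_ℓ) with |m_ℓ| = 3:
n=4 → 2; n=5 → 4; n=6 → 6; n=7 → 8.
Total orbitals: 2 + 4 + 6 + 8 = 20.

20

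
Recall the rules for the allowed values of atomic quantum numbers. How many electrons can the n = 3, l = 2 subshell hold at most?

A subshell with l = 2 has 2l+1 = 5 orbitals, each holding 2 electrons (spin ±1/2), so 5 × 2 = 10.

10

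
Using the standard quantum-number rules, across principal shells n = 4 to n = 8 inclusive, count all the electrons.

Shell n has n² orbitals: 4²=16 + 5²=25 + 6²=36 + 7²=49 + 8²=64 = 190 orbitals.
Two spin states per orbital: 2 × 190 = 380 electrons.

380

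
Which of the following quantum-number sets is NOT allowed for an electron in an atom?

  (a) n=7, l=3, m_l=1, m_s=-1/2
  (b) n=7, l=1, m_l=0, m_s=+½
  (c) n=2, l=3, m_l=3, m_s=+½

(c) has l = 3 ≥ n = 2, violating 0 ≤ l ≤ n−1.
The remaining sets (a), (b) satisfy all four rules.

(c)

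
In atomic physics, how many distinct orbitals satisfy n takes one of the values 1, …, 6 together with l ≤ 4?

80

Count contributing orbitals for each principal shell:
n=1 → 1; n=2 → 4; n=3 → 9; n=4 → 16; n=5 → 25; n=6 → 25.
Total orbitals: 1 + 4 + 9 + 16 + 25 + 25 = 80.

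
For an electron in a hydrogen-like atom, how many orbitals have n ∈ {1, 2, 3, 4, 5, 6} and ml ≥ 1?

35

Per-shell orbital counts meeting the constraint:
n=2 → 1; n=3 → 3; n=4 → 6; n=5 → 10; n=6 → 15.
Total orbitals: 1 + 3 + 6 + 10 + 15 = 35.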